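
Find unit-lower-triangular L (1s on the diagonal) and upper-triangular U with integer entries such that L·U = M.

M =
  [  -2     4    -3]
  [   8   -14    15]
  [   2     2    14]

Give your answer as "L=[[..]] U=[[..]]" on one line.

L=[[1,0,0],[-4,1,0],[-1,3,1]] U=[[-2,4,-3],[0,2,3],[0,0,2]]

  R1 -= -4·R0 → [0,2,3]
  R2 -= -1·R0 → [0,6,11]
  R2 -= 3·R1 → [0,0,2]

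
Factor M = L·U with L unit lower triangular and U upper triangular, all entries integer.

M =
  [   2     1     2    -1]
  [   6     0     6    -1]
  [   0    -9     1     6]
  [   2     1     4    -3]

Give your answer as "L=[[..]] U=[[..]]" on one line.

L=[[1,0,0,0],[3,1,0,0],[0,3,1,0],[1,0,2,1]] U=[[2,1,2,-1],[0,-3,0,2],[0,0,1,0],[0,0,0,-2]]

  R1 -= 3·R0 → [0,-3,0,2]
  R2 -= 0·R0 → [0,-9,1,6]
  R3 -= 1·R0 → [0,0,2,-2]
  R2 -= 3·R1 → [0,0,1,0]
  R3 -= 0·R1 → [0,0,2,-2]
  R3 -= 2·R2 → [0,0,0,-2]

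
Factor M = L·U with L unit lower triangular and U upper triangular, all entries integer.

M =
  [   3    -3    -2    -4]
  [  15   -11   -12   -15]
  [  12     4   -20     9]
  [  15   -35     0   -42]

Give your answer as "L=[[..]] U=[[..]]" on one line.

  r1 -= 5·r0 → [0,4,-2,5]
  r2 -= 4·r0 → [0,16,-12,25]
  r3 -= 5·r0 → [0,-20,10,-22]
  r2 -= 4·r1 → [0,0,-4,5]
  r3 -= -5·r1 → [0,0,0,3]
  r3 -= 0·r2 → [0,0,0,3]

L=[[1,0,0,0],[5,1,0,0],[4,4,1,0],[5,-5,0,1]] U=[[3,-3,-2,-4],[0,4,-2,5],[0,0,-4,5],[0,0,0,3]]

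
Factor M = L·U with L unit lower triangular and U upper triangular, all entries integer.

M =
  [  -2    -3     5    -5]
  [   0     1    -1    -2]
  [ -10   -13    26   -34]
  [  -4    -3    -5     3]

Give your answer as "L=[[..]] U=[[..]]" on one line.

  r1 -= 0·r0 → [0,1,-1,-2]
  r2 -= 5·r0 → [0,2,1,-9]
  r3 -= 2·r0 → [0,3,-15,13]
  r2 -= 2·r1 → [0,0,3,-5]
  r3 -= 3·r1 → [0,0,-12,19]
  r3 -= -4·r2 → [0,0,0,-1]

L=[[1,0,0,0],[0,1,0,0],[5,2,1,0],[2,3,-4,1]] U=[[-2,-3,5,-5],[0,1,-1,-2],[0,0,3,-5],[0,0,0,-1]]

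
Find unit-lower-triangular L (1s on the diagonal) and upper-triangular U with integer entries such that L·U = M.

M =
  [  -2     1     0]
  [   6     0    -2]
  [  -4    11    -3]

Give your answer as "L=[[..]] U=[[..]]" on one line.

L=[[1,0,0],[-3,1,0],[2,3,1]] U=[[-2,1,0],[0,3,-2],[0,0,3]]

  R1 -= -3·R0 → [0,3,-2]
  R2 -= 2·R0 → [0,9,-3]
  R2 -= 3·R1 → [0,0,3]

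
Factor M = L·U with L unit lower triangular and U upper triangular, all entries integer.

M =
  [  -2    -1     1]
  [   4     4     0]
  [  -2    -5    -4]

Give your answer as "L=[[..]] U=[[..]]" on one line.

  r1 -= -2·r0 → [0,2,2]
  r2 -= 1·r0 → [0,-4,-5]
  r2 -= -2·r1 → [0,0,-1]

L=[[1,0,0],[-2,1,0],[1,-2,1]] U=[[-2,-1,1],[0,2,2],[0,0,-1]]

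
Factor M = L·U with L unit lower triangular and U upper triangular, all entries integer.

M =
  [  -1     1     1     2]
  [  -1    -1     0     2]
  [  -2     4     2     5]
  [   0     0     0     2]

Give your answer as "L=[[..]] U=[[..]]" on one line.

L=[[1,0,0,0],[1,1,0,0],[2,-1,1,0],[0,0,0,1]] U=[[-1,1,1,2],[0,-2,-1,0],[0,0,-1,1],[0,0,0,2]]

  row1 -= 1·row0 → [0,-2,-1,0]
  row2 -= 2·row0 → [0,2,0,1]
  row3 -= 0·row0 → [0,0,0,2]
  row2 -= -1·row1 → [0,0,-1,1]
  row3 -= 0·row1 → [0,0,0,2]
  row3 -= 0·row2 → [0,0,0,2]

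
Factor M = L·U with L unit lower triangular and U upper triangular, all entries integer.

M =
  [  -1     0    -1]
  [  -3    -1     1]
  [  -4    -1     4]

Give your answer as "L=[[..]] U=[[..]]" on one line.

  R1 -= 3·R0 → [0,-1,4]
  R2 -= 4·R0 → [0,-1,8]
  R2 -= 1·R1 → [0,0,4]

L=[[1,0,0],[3,1,0],[4,1,1]] U=[[-1,0,-1],[0,-1,4],[0,0,4]]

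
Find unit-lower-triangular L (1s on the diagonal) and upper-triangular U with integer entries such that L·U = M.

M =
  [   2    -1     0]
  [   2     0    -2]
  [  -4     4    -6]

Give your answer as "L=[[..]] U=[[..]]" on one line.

  row1 -= 1·row0 → [0,1,-2]
  row2 -= -2·row0 → [0,2,-6]
  row2 -= 2·row1 → [0,0,-2]

L=[[1,0,0],[1,1,0],[-2,2,1]] U=[[2,-1,0],[0,1,-2],[0,0,-2]]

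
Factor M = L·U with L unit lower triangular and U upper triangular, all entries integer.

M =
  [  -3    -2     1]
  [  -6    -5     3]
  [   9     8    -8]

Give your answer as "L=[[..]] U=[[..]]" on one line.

L=[[1,0,0],[2,1,0],[-3,-2,1]] U=[[-3,-2,1],[0,-1,1],[0,0,-3]]

  row1 -= 2·row0 → [0,-1,1]
  row2 -= -3·row0 → [0,2,-5]
  row2 -= -2·row1 → [0,0,-3]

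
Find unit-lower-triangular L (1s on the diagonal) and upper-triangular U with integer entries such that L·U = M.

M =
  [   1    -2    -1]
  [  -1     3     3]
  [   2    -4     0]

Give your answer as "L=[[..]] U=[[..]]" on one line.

  row1 -= -1·row0 → [0,1,2]
  row2 -= 2·row0 → [0,0,2]
  row2 -= 0·row1 → [0,0,2]

L=[[1,0,0],[-1,1,0],[2,0,1]] U=[[1,-2,-1],[0,1,2],[0,0,2]]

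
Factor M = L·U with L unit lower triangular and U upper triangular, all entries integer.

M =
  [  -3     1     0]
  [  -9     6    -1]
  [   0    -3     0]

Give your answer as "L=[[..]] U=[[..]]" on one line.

  R1 -= 3·R0 → [0,3,-1]
  R2 -= 0·R0 → [0,-3,0]
  R2 -= -1·R1 → [0,0,-1]

L=[[1,0,0],[3,1,0],[0,-1,1]] U=[[-3,1,0],[0,3,-1],[0,0,-1]]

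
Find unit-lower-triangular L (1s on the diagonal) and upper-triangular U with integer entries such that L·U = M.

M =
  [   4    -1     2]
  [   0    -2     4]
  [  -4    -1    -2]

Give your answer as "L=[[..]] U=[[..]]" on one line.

  r1 -= 0·r0 → [0,-2,4]
  r2 -= -1·r0 → [0,-2,0]
  r2 -= 1·r1 → [0,0,-4]

L=[[1,0,0],[0,1,0],[-1,1,1]] U=[[4,-1,2],[0,-2,4],[0,0,-4]]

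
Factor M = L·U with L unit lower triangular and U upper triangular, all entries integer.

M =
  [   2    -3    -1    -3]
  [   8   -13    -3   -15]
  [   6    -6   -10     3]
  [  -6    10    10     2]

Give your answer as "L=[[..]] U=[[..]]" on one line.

  R1 -= 4·R0 → [0,-1,1,-3]
  R2 -= 3·R0 → [0,3,-7,12]
  R3 -= -3·R0 → [0,1,7,-7]
  R2 -= -3·R1 → [0,0,-4,3]
  R3 -= -1·R1 → [0,0,8,-10]
  R3 -= -2·R2 → [0,0,0,-4]

L=[[1,0,0,0],[4,1,0,0],[3,-3,1,0],[-3,-1,-2,1]] U=[[2,-3,-1,-3],[0,-1,1,-3],[0,0,-4,3],[0,0,0,-4]]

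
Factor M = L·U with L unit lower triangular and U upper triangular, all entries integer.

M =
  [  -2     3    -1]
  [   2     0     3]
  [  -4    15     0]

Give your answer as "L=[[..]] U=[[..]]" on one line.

  row1 -= -1·row0 → [0,3,2]
  row2 -= 2·row0 → [0,9,2]
  row2 -= 3·row1 → [0,0,-4]

L=[[1,0,0],[-1,1,0],[2,3,1]] U=[[-2,3,-1],[0,3,2],[0,0,-4]]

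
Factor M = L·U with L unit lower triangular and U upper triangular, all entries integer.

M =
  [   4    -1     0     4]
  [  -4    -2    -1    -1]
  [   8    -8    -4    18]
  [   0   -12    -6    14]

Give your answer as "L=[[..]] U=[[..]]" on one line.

  row1 -= -1·row0 → [0,-3,-1,3]
  row2 -= 2·row0 → [0,-6,-4,10]
  row3 -= 0·row0 → [0,-12,-6,14]
  row2 -= 2·row1 → [0,0,-2,4]
  row3 -= 4·row1 → [0,0,-2,2]
  row3 -= 1·row2 → [0,0,0,-2]

L=[[1,0,0,0],[-1,1,0,0],[2,2,1,0],[0,4,1,1]] U=[[4,-1,0,4],[0,-3,-1,3],[0,0,-2,4],[0,0,0,-2]]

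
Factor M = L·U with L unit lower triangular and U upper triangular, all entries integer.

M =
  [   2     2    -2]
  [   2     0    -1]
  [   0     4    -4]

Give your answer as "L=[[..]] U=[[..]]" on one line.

L=[[1,0,0],[1,1,0],[0,-2,1]] U=[[2,2,-2],[0,-2,1],[0,0,-2]]

  R1 -= 1·R0 → [0,-2,1]
  R2 -= 0·R0 → [0,4,-4]
  R2 -= -2·R1 → [0,0,-2]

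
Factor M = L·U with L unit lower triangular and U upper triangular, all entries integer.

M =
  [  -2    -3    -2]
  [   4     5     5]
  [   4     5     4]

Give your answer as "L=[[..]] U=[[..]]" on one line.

  row1 -= -2·row0 → [0,-1,1]
  row2 -= -2·row0 → [0,-1,0]
  row2 -= 1·row1 → [0,0,-1]

L=[[1,0,0],[-2,1,0],[-2,1,1]] U=[[-2,-3,-2],[0,-1,1],[0,0,-1]]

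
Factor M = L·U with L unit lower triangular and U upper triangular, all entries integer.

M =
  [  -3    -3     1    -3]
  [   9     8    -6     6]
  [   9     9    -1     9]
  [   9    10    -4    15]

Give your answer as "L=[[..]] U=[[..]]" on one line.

L=[[1,0,0,0],[-3,1,0,0],[-3,0,1,0],[-3,-1,-2,1]] U=[[-3,-3,1,-3],[0,-1,-3,-3],[0,0,2,0],[0,0,0,3]]

  r1 -= -3·r0 → [0,-1,-3,-3]
  r2 -= -3·r0 → [0,0,2,0]
  r3 -= -3·r0 → [0,1,-1,6]
  r2 -= 0·r1 → [0,0,2,0]
  r3 -= -1·r1 → [0,0,-4,3]
  r3 -= -2·r2 → [0,0,0,3]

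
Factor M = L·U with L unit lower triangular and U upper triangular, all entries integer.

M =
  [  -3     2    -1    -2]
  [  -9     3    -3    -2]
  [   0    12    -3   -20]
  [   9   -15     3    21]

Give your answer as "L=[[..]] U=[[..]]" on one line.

  r1 -= 3·r0 → [0,-3,0,4]
  r2 -= 0·r0 → [0,12,-3,-20]
  r3 -= -3·r0 → [0,-9,0,15]
  r2 -= -4·r1 → [0,0,-3,-4]
  r3 -= 3·r1 → [0,0,0,3]
  r3 -= 0·r2 → [0,0,0,3]

L=[[1,0,0,0],[3,1,0,0],[0,-4,1,0],[-3,3,0,1]] U=[[-3,2,-1,-2],[0,-3,0,4],[0,0,-3,-4],[0,0,0,3]]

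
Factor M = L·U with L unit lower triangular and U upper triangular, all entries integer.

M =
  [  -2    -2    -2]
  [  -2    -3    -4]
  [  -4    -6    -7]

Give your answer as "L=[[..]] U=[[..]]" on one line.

L=[[1,0,0],[1,1,0],[2,2,1]] U=[[-2,-2,-2],[0,-1,-2],[0,0,1]]

  R1 -= 1·R0 → [0,-1,-2]
  R2 -= 2·R0 → [0,-2,-3]
  R2 -= 2·R1 → [0,0,1]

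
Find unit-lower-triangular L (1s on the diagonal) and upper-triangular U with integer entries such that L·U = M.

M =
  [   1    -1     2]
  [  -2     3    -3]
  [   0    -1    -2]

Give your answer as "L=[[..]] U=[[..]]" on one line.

L=[[1,0,0],[-2,1,0],[0,-1,1]] U=[[1,-1,2],[0,1,1],[0,0,-1]]

  r1 -= -2·r0 → [0,1,1]
  r2 -= 0·r0 → [0,-1,-2]
  r2 -= -1·r1 → [0,0,-1]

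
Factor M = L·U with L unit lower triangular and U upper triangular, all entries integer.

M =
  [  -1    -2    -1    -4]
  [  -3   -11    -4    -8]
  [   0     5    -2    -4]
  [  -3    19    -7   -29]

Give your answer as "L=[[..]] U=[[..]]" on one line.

L=[[1,0,0,0],[3,1,0,0],[0,-1,1,0],[3,-5,3,1]] U=[[-1,-2,-1,-4],[0,-5,-1,4],[0,0,-3,0],[0,0,0,3]]

  R1 -= 3·R0 → [0,-5,-1,4]
  R2 -= 0·R0 → [0,5,-2,-4]
  R3 -= 3·R0 → [0,25,-4,-17]
  R2 -= -1·R1 → [0,0,-3,0]
  R3 -= -5·R1 → [0,0,-9,3]
  R3 -= 3·R2 → [0,0,0,3]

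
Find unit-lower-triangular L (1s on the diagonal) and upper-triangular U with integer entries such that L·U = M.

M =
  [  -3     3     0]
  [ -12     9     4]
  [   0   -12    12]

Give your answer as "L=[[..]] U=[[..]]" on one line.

L=[[1,0,0],[4,1,0],[0,4,1]] U=[[-3,3,0],[0,-3,4],[0,0,-4]]

  R1 -= 4·R0 → [0,-3,4]
  R2 -= 0·R0 → [0,-12,12]
  R2 -= 4·R1 → [0,0,-4]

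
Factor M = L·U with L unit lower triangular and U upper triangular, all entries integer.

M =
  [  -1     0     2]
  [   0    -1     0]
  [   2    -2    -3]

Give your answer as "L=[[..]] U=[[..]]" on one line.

  R1 -= 0·R0 → [0,-1,0]
  R2 -= -2·R0 → [0,-2,1]
  R2 -= 2·R1 → [0,0,1]

L=[[1,0,0],[0,1,0],[-2,2,1]] U=[[-1,0,2],[0,-1,0],[0,0,1]]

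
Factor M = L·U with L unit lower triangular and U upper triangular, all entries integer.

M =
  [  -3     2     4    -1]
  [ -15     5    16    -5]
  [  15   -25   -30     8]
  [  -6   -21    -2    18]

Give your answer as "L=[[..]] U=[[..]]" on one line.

L=[[1,0,0,0],[5,1,0,0],[-5,3,1,0],[2,5,5,1]] U=[[-3,2,4,-1],[0,-5,-4,0],[0,0,2,3],[0,0,0,5]]

  R1 -= 5·R0 → [0,-5,-4,0]
  R2 -= -5·R0 → [0,-15,-10,3]
  R3 -= 2·R0 → [0,-25,-10,20]
  R2 -= 3·R1 → [0,0,2,3]
  R3 -= 5·R1 → [0,0,10,20]
  R3 -= 5·R2 → [0,0,0,5]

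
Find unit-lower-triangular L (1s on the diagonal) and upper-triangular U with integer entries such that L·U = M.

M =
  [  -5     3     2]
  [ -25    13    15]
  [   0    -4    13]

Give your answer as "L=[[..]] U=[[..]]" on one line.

  R1 -= 5·R0 → [0,-2,5]
  R2 -= 0·R0 → [0,-4,13]
  R2 -= 2·R1 → [0,0,3]

L=[[1,0,0],[5,1,0],[0,2,1]] U=[[-5,3,2],[0,-2,5],[0,0,3]]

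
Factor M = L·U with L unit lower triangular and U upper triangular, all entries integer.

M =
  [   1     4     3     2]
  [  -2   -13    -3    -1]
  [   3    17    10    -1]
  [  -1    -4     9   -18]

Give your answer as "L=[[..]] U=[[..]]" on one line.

  row1 -= -2·row0 → [0,-5,3,3]
  row2 -= 3·row0 → [0,5,1,-7]
  row3 -= -1·row0 → [0,0,12,-16]
  row2 -= -1·row1 → [0,0,4,-4]
  row3 -= 0·row1 → [0,0,12,-16]
  row3 -= 3·row2 → [0,0,0,-4]

L=[[1,0,0,0],[-2,1,0,0],[3,-1,1,0],[-1,0,3,1]] U=[[1,4,3,2],[0,-5,3,3],[0,0,4,-4],[0,0,0,-4]]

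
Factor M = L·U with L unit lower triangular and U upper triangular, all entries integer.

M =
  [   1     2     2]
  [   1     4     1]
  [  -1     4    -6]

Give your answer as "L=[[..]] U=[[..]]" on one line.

L=[[1,0,0],[1,1,0],[-1,3,1]] U=[[1,2,2],[0,2,-1],[0,0,-1]]

  r1 -= 1·r0 → [0,2,-1]
  r2 -= -1·r0 → [0,6,-4]
  r2 -= 3·r1 → [0,0,-1]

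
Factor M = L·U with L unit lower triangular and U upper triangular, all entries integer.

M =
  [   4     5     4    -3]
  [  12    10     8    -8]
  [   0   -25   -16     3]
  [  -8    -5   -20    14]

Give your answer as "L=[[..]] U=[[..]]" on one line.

  R1 -= 3·R0 → [0,-5,-4,1]
  R2 -= 0·R0 → [0,-25,-16,3]
  R3 -= -2·R0 → [0,5,-12,8]
  R2 -= 5·R1 → [0,0,4,-2]
  R3 -= -1·R1 → [0,0,-16,9]
  R3 -= -4·R2 → [0,0,0,1]

L=[[1,0,0,0],[3,1,0,0],[0,5,1,0],[-2,-1,-4,1]] U=[[4,5,4,-3],[0,-5,-4,1],[0,0,4,-2],[0,0,0,1]]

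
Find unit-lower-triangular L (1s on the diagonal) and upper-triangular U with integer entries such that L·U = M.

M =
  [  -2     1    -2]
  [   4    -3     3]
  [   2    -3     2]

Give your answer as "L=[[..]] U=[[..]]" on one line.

L=[[1,0,0],[-2,1,0],[-1,2,1]] U=[[-2,1,-2],[0,-1,-1],[0,0,2]]

  r1 -= -2·r0 → [0,-1,-1]
  r2 -= -1·r0 → [0,-2,0]
  r2 -= 2·r1 → [0,0,2]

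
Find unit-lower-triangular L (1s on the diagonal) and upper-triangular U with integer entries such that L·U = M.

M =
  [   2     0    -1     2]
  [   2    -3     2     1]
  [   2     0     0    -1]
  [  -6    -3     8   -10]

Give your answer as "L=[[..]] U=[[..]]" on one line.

L=[[1,0,0,0],[1,1,0,0],[1,0,1,0],[-3,1,2,1]] U=[[2,0,-1,2],[0,-3,3,-1],[0,0,1,-3],[0,0,0,3]]

  R1 -= 1·R0 → [0,-3,3,-1]
  R2 -= 1·R0 → [0,0,1,-3]
  R3 -= -3·R0 → [0,-3,5,-4]
  R2 -= 0·R1 → [0,0,1,-3]
  R3 -= 1·R1 → [0,0,2,-3]
  R3 -= 2·R2 → [0,0,0,3]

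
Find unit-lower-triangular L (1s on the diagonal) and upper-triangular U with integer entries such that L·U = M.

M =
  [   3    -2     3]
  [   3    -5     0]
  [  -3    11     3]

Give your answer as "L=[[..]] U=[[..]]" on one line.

L=[[1,0,0],[1,1,0],[-1,-3,1]] U=[[3,-2,3],[0,-3,-3],[0,0,-3]]

  row1 -= 1·row0 → [0,-3,-3]
  row2 -= -1·row0 → [0,9,6]
  row2 -= -3·row1 → [0,0,-3]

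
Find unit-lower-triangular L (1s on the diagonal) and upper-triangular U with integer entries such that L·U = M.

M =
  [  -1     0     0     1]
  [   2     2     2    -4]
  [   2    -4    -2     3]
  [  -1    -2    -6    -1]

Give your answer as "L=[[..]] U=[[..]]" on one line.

  R1 -= -2·R0 → [0,2,2,-2]
  R2 -= -2·R0 → [0,-4,-2,5]
  R3 -= 1·R0 → [0,-2,-6,-2]
  R2 -= -2·R1 → [0,0,2,1]
  R3 -= -1·R1 → [0,0,-4,-4]
  R3 -= -2·R2 → [0,0,0,-2]

L=[[1,0,0,0],[-2,1,0,0],[-2,-2,1,0],[1,-1,-2,1]] U=[[-1,0,0,1],[0,2,2,-2],[0,0,2,1],[0,0,0,-2]]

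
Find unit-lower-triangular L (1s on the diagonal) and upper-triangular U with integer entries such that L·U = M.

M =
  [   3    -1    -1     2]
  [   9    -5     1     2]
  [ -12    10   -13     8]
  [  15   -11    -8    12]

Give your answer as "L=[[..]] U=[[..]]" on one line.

  R1 -= 3·R0 → [0,-2,4,-4]
  R2 -= -4·R0 → [0,6,-17,16]
  R3 -= 5·R0 → [0,-6,-3,2]
  R2 -= -3·R1 → [0,0,-5,4]
  R3 -= 3·R1 → [0,0,-15,14]
  R3 -= 3·R2 → [0,0,0,2]

L=[[1,0,0,0],[3,1,0,0],[-4,-3,1,0],[5,3,3,1]] U=[[3,-1,-1,2],[0,-2,4,-4],[0,0,-5,4],[0,0,0,2]]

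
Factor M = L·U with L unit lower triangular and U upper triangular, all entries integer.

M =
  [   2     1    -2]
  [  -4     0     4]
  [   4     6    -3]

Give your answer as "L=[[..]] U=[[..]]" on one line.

L=[[1,0,0],[-2,1,0],[2,2,1]] U=[[2,1,-2],[0,2,0],[0,0,1]]

  r1 -= -2·r0 → [0,2,0]
  r2 -= 2·r0 → [0,4,1]
  r2 -= 2·r1 → [0,0,1]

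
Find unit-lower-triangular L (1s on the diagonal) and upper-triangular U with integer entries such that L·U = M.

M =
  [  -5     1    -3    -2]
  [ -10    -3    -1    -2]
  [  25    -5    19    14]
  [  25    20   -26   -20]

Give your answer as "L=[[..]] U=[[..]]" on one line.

  row1 -= 2·row0 → [0,-5,5,2]
  row2 -= -5·row0 → [0,0,4,4]
  row3 -= -5·row0 → [0,25,-41,-30]
  row2 -= 0·row1 → [0,0,4,4]
  row3 -= -5·row1 → [0,0,-16,-20]
  row3 -= -4·row2 → [0,0,0,-4]

L=[[1,0,0,0],[2,1,0,0],[-5,0,1,0],[-5,-5,-4,1]] U=[[-5,1,-3,-2],[0,-5,5,2],[0,0,4,4],[0,0,0,-4]]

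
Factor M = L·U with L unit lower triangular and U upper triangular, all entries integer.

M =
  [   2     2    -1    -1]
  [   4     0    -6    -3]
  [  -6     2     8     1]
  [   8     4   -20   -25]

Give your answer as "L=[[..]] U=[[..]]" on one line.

L=[[1,0,0,0],[2,1,0,0],[-3,-2,1,0],[4,1,4,1]] U=[[2,2,-1,-1],[0,-4,-4,-1],[0,0,-3,-4],[0,0,0,-4]]

  row1 -= 2·row0 → [0,-4,-4,-1]
  row2 -= -3·row0 → [0,8,5,-2]
  row3 -= 4·row0 → [0,-4,-16,-21]
  row2 -= -2·row1 → [0,0,-3,-4]
  row3 -= 1·row1 → [0,0,-12,-20]
  row3 -= 4·row2 → [0,0,0,-4]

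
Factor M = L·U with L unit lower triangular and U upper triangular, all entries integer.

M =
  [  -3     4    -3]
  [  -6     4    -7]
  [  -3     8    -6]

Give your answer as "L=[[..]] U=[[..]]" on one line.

L=[[1,0,0],[2,1,0],[1,-1,1]] U=[[-3,4,-3],[0,-4,-1],[0,0,-4]]

  row1 -= 2·row0 → [0,-4,-1]
  row2 -= 1·row0 → [0,4,-3]
  row2 -= -1·row1 → [0,0,-4]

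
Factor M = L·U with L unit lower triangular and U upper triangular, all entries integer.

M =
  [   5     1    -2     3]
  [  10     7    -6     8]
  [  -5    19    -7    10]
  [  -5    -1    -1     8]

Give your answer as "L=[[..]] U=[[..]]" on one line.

  row1 -= 2·row0 → [0,5,-2,2]
  row2 -= -1·row0 → [0,20,-9,13]
  row3 -= -1·row0 → [0,0,-3,11]
  row2 -= 4·row1 → [0,0,-1,5]
  row3 -= 0·row1 → [0,0,-3,11]
  row3 -= 3·row2 → [0,0,0,-4]

L=[[1,0,0,0],[2,1,0,0],[-1,4,1,0],[-1,0,3,1]] U=[[5,1,-2,3],[0,5,-2,2],[0,0,-1,5],[0,0,0,-4]]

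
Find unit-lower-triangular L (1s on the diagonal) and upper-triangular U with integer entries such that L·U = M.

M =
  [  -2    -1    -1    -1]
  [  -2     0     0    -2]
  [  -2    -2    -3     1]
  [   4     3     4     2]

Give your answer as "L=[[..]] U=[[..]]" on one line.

L=[[1,0,0,0],[1,1,0,0],[1,-1,1,0],[-2,1,-1,1]] U=[[-2,-1,-1,-1],[0,1,1,-1],[0,0,-1,1],[0,0,0,2]]

  R1 -= 1·R0 → [0,1,1,-1]
  R2 -= 1·R0 → [0,-1,-2,2]
  R3 -= -2·R0 → [0,1,2,0]
  R2 -= -1·R1 → [0,0,-1,1]
  R3 -= 1·R1 → [0,0,1,1]
  R3 -= -1·R2 → [0,0,0,2]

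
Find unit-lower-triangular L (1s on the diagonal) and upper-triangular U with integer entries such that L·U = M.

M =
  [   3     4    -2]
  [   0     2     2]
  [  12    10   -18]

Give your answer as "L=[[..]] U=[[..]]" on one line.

L=[[1,0,0],[0,1,0],[4,-3,1]] U=[[3,4,-2],[0,2,2],[0,0,-4]]

  R1 -= 0·R0 → [0,2,2]
  R2 -= 4·R0 → [0,-6,-10]
  R2 -= -3·R1 → [0,0,-4]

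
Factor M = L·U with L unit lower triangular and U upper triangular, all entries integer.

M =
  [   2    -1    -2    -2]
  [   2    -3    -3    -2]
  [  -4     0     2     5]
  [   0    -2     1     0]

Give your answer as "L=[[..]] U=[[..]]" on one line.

L=[[1,0,0,0],[1,1,0,0],[-2,1,1,0],[0,1,-2,1]] U=[[2,-1,-2,-2],[0,-2,-1,0],[0,0,-1,1],[0,0,0,2]]

  r1 -= 1·r0 → [0,-2,-1,0]
  r2 -= -2·r0 → [0,-2,-2,1]
  r3 -= 0·r0 → [0,-2,1,0]
  r2 -= 1·r1 → [0,0,-1,1]
  r3 -= 1·r1 → [0,0,2,0]
  r3 -= -2·r2 → [0,0,0,2]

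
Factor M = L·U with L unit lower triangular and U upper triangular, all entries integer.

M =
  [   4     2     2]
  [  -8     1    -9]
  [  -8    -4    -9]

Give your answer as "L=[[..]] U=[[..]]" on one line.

  R1 -= -2·R0 → [0,5,-5]
  R2 -= -2·R0 → [0,0,-5]
  R2 -= 0·R1 → [0,0,-5]

L=[[1,0,0],[-2,1,0],[-2,0,1]] U=[[4,2,2],[0,5,-5],[0,0,-5]]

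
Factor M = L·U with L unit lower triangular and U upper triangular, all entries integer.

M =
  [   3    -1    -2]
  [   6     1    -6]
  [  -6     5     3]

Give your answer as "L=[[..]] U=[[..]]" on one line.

L=[[1,0,0],[2,1,0],[-2,1,1]] U=[[3,-1,-2],[0,3,-2],[0,0,1]]

  R1 -= 2·R0 → [0,3,-2]
  R2 -= -2·R0 → [0,3,-1]
  R2 -= 1·R1 → [0,0,1]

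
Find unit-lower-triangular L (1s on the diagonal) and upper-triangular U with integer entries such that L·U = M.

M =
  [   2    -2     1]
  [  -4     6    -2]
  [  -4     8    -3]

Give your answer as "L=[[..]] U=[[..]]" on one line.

  row1 -= -2·row0 → [0,2,0]
  row2 -= -2·row0 → [0,4,-1]
  row2 -= 2·row1 → [0,0,-1]

L=[[1,0,0],[-2,1,0],[-2,2,1]] U=[[2,-2,1],[0,2,0],[0,0,-1]]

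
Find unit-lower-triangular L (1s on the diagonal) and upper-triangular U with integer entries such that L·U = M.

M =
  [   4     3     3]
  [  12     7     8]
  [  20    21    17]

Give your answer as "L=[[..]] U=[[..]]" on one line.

L=[[1,0,0],[3,1,0],[5,-3,1]] U=[[4,3,3],[0,-2,-1],[0,0,-1]]

  row1 -= 3·row0 → [0,-2,-1]
  row2 -= 5·row0 → [0,6,2]
  row2 -= -3·row1 → [0,0,-1]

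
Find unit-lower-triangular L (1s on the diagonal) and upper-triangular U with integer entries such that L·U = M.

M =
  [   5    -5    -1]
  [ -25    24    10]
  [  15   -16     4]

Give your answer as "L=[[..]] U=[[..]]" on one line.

  row1 -= -5·row0 → [0,-1,5]
  row2 -= 3·row0 → [0,-1,7]
  row2 -= 1·row1 → [0,0,2]

L=[[1,0,0],[-5,1,0],[3,1,1]] U=[[5,-5,-1],[0,-1,5],[0,0,2]]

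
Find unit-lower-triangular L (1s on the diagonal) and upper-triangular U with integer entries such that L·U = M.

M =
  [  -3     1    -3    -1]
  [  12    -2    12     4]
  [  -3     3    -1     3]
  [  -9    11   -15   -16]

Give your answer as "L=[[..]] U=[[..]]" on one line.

L=[[1,0,0,0],[-4,1,0,0],[1,1,1,0],[3,4,-3,1]] U=[[-3,1,-3,-1],[0,2,0,0],[0,0,2,4],[0,0,0,-1]]

  R1 -= -4·R0 → [0,2,0,0]
  R2 -= 1·R0 → [0,2,2,4]
  R3 -= 3·R0 → [0,8,-6,-13]
  R2 -= 1·R1 → [0,0,2,4]
  R3 -= 4·R1 → [0,0,-6,-13]
  R3 -= -3·R2 → [0,0,0,-1]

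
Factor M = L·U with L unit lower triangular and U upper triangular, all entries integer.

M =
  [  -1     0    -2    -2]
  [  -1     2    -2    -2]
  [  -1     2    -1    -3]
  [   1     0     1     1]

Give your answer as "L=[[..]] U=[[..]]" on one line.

  r1 -= 1·r0 → [0,2,0,0]
  r2 -= 1·r0 → [0,2,1,-1]
  r3 -= -1·r0 → [0,0,-1,-1]
  r2 -= 1·r1 → [0,0,1,-1]
  r3 -= 0·r1 → [0,0,-1,-1]
  r3 -= -1·r2 → [0,0,0,-2]

L=[[1,0,0,0],[1,1,0,0],[1,1,1,0],[-1,0,-1,1]] U=[[-1,0,-2,-2],[0,2,0,0],[0,0,1,-1],[0,0,0,-2]]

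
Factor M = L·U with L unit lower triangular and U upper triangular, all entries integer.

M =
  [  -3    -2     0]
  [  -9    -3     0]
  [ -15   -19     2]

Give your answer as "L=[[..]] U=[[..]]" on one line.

L=[[1,0,0],[3,1,0],[5,-3,1]] U=[[-3,-2,0],[0,3,0],[0,0,2]]

  row1 -= 3·row0 → [0,3,0]
  row2 -= 5·row0 → [0,-9,2]
  row2 -= -3·row1 → [0,0,2]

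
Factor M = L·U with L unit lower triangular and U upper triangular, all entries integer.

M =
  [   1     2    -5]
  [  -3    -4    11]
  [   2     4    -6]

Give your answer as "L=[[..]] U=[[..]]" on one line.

  r1 -= -3·r0 → [0,2,-4]
  r2 -= 2·r0 → [0,0,4]
  r2 -= 0·r1 → [0,0,4]

L=[[1,0,0],[-3,1,0],[2,0,1]] U=[[1,2,-5],[0,2,-4],[0,0,4]]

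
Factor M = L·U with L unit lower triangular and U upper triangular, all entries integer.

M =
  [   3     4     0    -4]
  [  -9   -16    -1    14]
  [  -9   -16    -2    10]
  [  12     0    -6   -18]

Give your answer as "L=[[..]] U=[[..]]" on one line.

  r1 -= -3·r0 → [0,-4,-1,2]
  r2 -= -3·r0 → [0,-4,-2,-2]
  r3 -= 4·r0 → [0,-16,-6,-2]
  r2 -= 1·r1 → [0,0,-1,-4]
  r3 -= 4·r1 → [0,0,-2,-10]
  r3 -= 2·r2 → [0,0,0,-2]

L=[[1,0,0,0],[-3,1,0,0],[-3,1,1,0],[4,4,2,1]] U=[[3,4,0,-4],[0,-4,-1,2],[0,0,-1,-4],[0,0,0,-2]]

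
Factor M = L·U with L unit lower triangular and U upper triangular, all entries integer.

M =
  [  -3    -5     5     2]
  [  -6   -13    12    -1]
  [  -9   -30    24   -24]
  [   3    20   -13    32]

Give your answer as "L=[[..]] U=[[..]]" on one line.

L=[[1,0,0,0],[2,1,0,0],[3,5,1,0],[-1,-5,-2,1]] U=[[-3,-5,5,2],[0,-3,2,-5],[0,0,-1,-5],[0,0,0,-1]]

  r1 -= 2·r0 → [0,-3,2,-5]
  r2 -= 3·r0 → [0,-15,9,-30]
  r3 -= -1·r0 → [0,15,-8,34]
  r2 -= 5·r1 → [0,0,-1,-5]
  r3 -= -5·r1 → [0,0,2,9]
  r3 -= -2·r2 → [0,0,0,-1]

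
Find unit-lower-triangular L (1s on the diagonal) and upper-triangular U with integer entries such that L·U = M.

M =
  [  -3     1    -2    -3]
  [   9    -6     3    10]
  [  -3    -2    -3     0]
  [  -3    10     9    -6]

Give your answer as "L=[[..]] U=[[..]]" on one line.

  r1 -= -3·r0 → [0,-3,-3,1]
  r2 -= 1·r0 → [0,-3,-1,3]
  r3 -= 1·r0 → [0,9,11,-3]
  r2 -= 1·r1 → [0,0,2,2]
  r3 -= -3·r1 → [0,0,2,0]
  r3 -= 1·r2 → [0,0,0,-2]

L=[[1,0,0,0],[-3,1,0,0],[1,1,1,0],[1,-3,1,1]] U=[[-3,1,-2,-3],[0,-3,-3,1],[0,0,2,2],[0,0,0,-2]]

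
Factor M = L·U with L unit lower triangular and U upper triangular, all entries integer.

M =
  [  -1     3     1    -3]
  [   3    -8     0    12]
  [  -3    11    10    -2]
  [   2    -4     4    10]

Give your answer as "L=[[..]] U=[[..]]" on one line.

  row1 -= -3·row0 → [0,1,3,3]
  row2 -= 3·row0 → [0,2,7,7]
  row3 -= -2·row0 → [0,2,6,4]
  row2 -= 2·row1 → [0,0,1,1]
  row3 -= 2·row1 → [0,0,0,-2]
  row3 -= 0·row2 → [0,0,0,-2]

L=[[1,0,0,0],[-3,1,0,0],[3,2,1,0],[-2,2,0,1]] U=[[-1,3,1,-3],[0,1,3,3],[0,0,1,1],[0,0,0,-2]]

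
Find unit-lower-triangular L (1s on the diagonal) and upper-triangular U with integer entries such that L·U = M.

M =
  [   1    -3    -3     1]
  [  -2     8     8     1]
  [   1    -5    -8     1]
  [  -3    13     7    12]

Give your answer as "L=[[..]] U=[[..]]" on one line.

  R1 -= -2·R0 → [0,2,2,3]
  R2 -= 1·R0 → [0,-2,-5,0]
  R3 -= -3·R0 → [0,4,-2,15]
  R2 -= -1·R1 → [0,0,-3,3]
  R3 -= 2·R1 → [0,0,-6,9]
  R3 -= 2·R2 → [0,0,0,3]

L=[[1,0,0,0],[-2,1,0,0],[1,-1,1,0],[-3,2,2,1]] U=[[1,-3,-3,1],[0,2,2,3],[0,0,-3,3],[0,0,0,3]]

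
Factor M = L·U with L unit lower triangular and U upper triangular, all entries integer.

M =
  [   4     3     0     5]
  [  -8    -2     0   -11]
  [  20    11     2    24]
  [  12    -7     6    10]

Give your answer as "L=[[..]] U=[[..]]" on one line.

  r1 -= -2·r0 → [0,4,0,-1]
  r2 -= 5·r0 → [0,-4,2,-1]
  r3 -= 3·r0 → [0,-16,6,-5]
  r2 -= -1·r1 → [0,0,2,-2]
  r3 -= -4·r1 → [0,0,6,-9]
  r3 -= 3·r2 → [0,0,0,-3]

L=[[1,0,0,0],[-2,1,0,0],[5,-1,1,0],[3,-4,3,1]] U=[[4,3,0,5],[0,4,0,-1],[0,0,2,-2],[0,0,0,-3]]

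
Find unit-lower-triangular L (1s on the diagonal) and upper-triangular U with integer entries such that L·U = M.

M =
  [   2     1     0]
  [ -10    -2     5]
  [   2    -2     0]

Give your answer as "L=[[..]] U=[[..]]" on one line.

L=[[1,0,0],[-5,1,0],[1,-1,1]] U=[[2,1,0],[0,3,5],[0,0,5]]

  r1 -= -5·r0 → [0,3,5]
  r2 -= 1·r0 → [0,-3,0]
  r2 -= -1·r1 → [0,0,5]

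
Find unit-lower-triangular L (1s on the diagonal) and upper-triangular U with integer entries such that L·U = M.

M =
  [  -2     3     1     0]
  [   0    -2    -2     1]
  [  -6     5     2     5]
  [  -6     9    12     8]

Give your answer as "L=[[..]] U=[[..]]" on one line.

  r1 -= 0·r0 → [0,-2,-2,1]
  r2 -= 3·r0 → [0,-4,-1,5]
  r3 -= 3·r0 → [0,0,9,8]
  r2 -= 2·r1 → [0,0,3,3]
  r3 -= 0·r1 → [0,0,9,8]
  r3 -= 3·r2 → [0,0,0,-1]

L=[[1,0,0,0],[0,1,0,0],[3,2,1,0],[3,0,3,1]] U=[[-2,3,1,0],[0,-2,-2,1],[0,0,3,3],[0,0,0,-1]]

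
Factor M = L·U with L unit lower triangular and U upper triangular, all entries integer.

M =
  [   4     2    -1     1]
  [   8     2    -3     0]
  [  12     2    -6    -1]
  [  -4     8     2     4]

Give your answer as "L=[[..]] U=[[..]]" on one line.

  R1 -= 2·R0 → [0,-2,-1,-2]
  R2 -= 3·R0 → [0,-4,-3,-4]
  R3 -= -1·R0 → [0,10,1,5]
  R2 -= 2·R1 → [0,0,-1,0]
  R3 -= -5·R1 → [0,0,-4,-5]
  R3 -= 4·R2 → [0,0,0,-5]

L=[[1,0,0,0],[2,1,0,0],[3,2,1,0],[-1,-5,4,1]] U=[[4,2,-1,1],[0,-2,-1,-2],[0,0,-1,0],[0,0,0,-5]]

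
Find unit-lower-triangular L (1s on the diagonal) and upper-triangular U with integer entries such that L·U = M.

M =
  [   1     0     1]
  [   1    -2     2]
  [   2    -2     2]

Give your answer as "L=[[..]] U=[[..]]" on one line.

L=[[1,0,0],[1,1,0],[2,1,1]] U=[[1,0,1],[0,-2,1],[0,0,-1]]

  R1 -= 1·R0 → [0,-2,1]
  R2 -= 2·R0 → [0,-2,0]
  R2 -= 1·R1 → [0,0,-1]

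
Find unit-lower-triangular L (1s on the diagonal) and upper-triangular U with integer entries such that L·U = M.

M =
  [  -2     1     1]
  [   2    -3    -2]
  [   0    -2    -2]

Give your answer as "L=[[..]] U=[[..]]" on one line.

L=[[1,0,0],[-1,1,0],[0,1,1]] U=[[-2,1,1],[0,-2,-1],[0,0,-1]]

  R1 -= -1·R0 → [0,-2,-1]
  R2 -= 0·R0 → [0,-2,-2]
  R2 -= 1·R1 → [0,0,-1]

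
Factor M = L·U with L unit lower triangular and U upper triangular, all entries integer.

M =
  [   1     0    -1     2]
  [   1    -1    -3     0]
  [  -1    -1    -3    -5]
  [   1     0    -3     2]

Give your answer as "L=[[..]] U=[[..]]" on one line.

  row1 -= 1·row0 → [0,-1,-2,-2]
  row2 -= -1·row0 → [0,-1,-4,-3]
  row3 -= 1·row0 → [0,0,-2,0]
  row2 -= 1·row1 → [0,0,-2,-1]
  row3 -= 0·row1 → [0,0,-2,0]
  row3 -= 1·row2 → [0,0,0,1]

L=[[1,0,0,0],[1,1,0,0],[-1,1,1,0],[1,0,1,1]] U=[[1,0,-1,2],[0,-1,-2,-2],[0,0,-2,-1],[0,0,0,1]]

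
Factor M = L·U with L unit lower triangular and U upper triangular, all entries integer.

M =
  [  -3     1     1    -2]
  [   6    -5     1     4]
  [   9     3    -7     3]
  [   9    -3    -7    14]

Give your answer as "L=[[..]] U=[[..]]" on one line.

  row1 -= -2·row0 → [0,-3,3,0]
  row2 -= -3·row0 → [0,6,-4,-3]
  row3 -= -3·row0 → [0,0,-4,8]
  row2 -= -2·row1 → [0,0,2,-3]
  row3 -= 0·row1 → [0,0,-4,8]
  row3 -= -2·row2 → [0,0,0,2]

L=[[1,0,0,0],[-2,1,0,0],[-3,-2,1,0],[-3,0,-2,1]] U=[[-3,1,1,-2],[0,-3,3,0],[0,0,2,-3],[0,0,0,2]]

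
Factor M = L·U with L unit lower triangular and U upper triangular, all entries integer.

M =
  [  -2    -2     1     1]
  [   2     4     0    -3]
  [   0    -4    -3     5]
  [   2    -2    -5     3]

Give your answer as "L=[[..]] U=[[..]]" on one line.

  R1 -= -1·R0 → [0,2,1,-2]
  R2 -= 0·R0 → [0,-4,-3,5]
  R3 -= -1·R0 → [0,-4,-4,4]
  R2 -= -2·R1 → [0,0,-1,1]
  R3 -= -2·R1 → [0,0,-2,0]
  R3 -= 2·R2 → [0,0,0,-2]

L=[[1,0,0,0],[-1,1,0,0],[0,-2,1,0],[-1,-2,2,1]] U=[[-2,-2,1,1],[0,2,1,-2],[0,0,-1,1],[0,0,0,-2]]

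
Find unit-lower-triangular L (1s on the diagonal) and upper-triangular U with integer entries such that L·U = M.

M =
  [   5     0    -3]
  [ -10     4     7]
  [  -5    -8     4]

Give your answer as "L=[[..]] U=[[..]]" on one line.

  R1 -= -2·R0 → [0,4,1]
  R2 -= -1·R0 → [0,-8,1]
  R2 -= -2·R1 → [0,0,3]

L=[[1,0,0],[-2,1,0],[-1,-2,1]] U=[[5,0,-3],[0,4,1],[0,0,3]]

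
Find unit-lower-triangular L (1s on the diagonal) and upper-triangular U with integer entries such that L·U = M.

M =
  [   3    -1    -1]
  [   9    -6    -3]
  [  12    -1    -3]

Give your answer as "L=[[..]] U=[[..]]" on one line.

L=[[1,0,0],[3,1,0],[4,-1,1]] U=[[3,-1,-1],[0,-3,0],[0,0,1]]

  row1 -= 3·row0 → [0,-3,0]
  row2 -= 4·row0 → [0,3,1]
  row2 -= -1·row1 → [0,0,1]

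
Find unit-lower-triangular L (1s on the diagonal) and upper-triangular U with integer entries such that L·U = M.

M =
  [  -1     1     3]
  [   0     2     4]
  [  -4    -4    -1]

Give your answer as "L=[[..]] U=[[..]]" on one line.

L=[[1,0,0],[0,1,0],[4,-4,1]] U=[[-1,1,3],[0,2,4],[0,0,3]]

  r1 -= 0·r0 → [0,2,4]
  r2 -= 4·r0 → [0,-8,-13]
  r2 -= -4·r1 → [0,0,3]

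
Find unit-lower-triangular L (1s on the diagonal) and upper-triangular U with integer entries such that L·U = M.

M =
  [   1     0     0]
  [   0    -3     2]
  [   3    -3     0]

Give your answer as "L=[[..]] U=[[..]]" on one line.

  R1 -= 0·R0 → [0,-3,2]
  R2 -= 3·R0 → [0,-3,0]
  R2 -= 1·R1 → [0,0,-2]

L=[[1,0,0],[0,1,0],[3,1,1]] U=[[1,0,0],[0,-3,2],[0,0,-2]]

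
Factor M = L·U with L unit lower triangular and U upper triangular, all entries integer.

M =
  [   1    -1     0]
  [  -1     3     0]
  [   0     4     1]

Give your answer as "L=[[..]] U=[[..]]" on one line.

  r1 -= -1·r0 → [0,2,0]
  r2 -= 0·r0 → [0,4,1]
  r2 -= 2·r1 → [0,0,1]

L=[[1,0,0],[-1,1,0],[0,2,1]] U=[[1,-1,0],[0,2,0],[0,0,1]]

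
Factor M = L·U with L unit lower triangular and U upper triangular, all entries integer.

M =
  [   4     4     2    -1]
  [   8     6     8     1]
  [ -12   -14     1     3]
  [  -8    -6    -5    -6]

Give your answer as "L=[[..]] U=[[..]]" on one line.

L=[[1,0,0,0],[2,1,0,0],[-3,1,1,0],[-2,-1,1,1]] U=[[4,4,2,-1],[0,-2,4,3],[0,0,3,-3],[0,0,0,-2]]

  row1 -= 2·row0 → [0,-2,4,3]
  row2 -= -3·row0 → [0,-2,7,0]
  row3 -= -2·row0 → [0,2,-1,-8]
  row2 -= 1·row1 → [0,0,3,-3]
  row3 -= -1·row1 → [0,0,3,-5]
  row3 -= 1·row2 → [0,0,0,-2]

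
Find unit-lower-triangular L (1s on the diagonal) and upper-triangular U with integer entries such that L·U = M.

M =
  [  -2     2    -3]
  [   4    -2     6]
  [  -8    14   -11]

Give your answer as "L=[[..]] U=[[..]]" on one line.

  R1 -= -2·R0 → [0,2,0]
  R2 -= 4·R0 → [0,6,1]
  R2 -= 3·R1 → [0,0,1]

L=[[1,0,0],[-2,1,0],[4,3,1]] U=[[-2,2,-3],[0,2,0],[0,0,1]]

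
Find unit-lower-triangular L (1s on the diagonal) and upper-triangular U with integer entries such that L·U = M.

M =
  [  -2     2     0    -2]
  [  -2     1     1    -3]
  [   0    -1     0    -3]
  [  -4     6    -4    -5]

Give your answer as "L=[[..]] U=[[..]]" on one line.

L=[[1,0,0,0],[1,1,0,0],[0,1,1,0],[2,-2,2,1]] U=[[-2,2,0,-2],[0,-1,1,-1],[0,0,-1,-2],[0,0,0,1]]

  row1 -= 1·row0 → [0,-1,1,-1]
  row2 -= 0·row0 → [0,-1,0,-3]
  row3 -= 2·row0 → [0,2,-4,-1]
  row2 -= 1·row1 → [0,0,-1,-2]
  row3 -= -2·row1 → [0,0,-2,-3]
  row3 -= 2·row2 → [0,0,0,1]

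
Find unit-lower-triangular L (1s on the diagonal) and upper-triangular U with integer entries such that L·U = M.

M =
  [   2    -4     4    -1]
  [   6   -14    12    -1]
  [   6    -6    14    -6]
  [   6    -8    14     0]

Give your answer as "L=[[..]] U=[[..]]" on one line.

L=[[1,0,0,0],[3,1,0,0],[3,-3,1,0],[3,-2,1,1]] U=[[2,-4,4,-1],[0,-2,0,2],[0,0,2,3],[0,0,0,4]]

  R1 -= 3·R0 → [0,-2,0,2]
  R2 -= 3·R0 → [0,6,2,-3]
  R3 -= 3·R0 → [0,4,2,3]
  R2 -= -3·R1 → [0,0,2,3]
  R3 -= -2·R1 → [0,0,2,7]
  R3 -= 1·R2 → [0,0,0,4]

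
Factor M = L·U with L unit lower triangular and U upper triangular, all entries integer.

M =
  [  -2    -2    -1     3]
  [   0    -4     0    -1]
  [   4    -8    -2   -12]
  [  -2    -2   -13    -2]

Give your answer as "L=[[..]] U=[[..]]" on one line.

L=[[1,0,0,0],[0,1,0,0],[-2,3,1,0],[1,0,3,1]] U=[[-2,-2,-1,3],[0,-4,0,-1],[0,0,-4,-3],[0,0,0,4]]

  row1 -= 0·row0 → [0,-4,0,-1]
  row2 -= -2·row0 → [0,-12,-4,-6]
  row3 -= 1·row0 → [0,0,-12,-5]
  row2 -= 3·row1 → [0,0,-4,-3]
  row3 -= 0·row1 → [0,0,-12,-5]
  row3 -= 3·row2 → [0,0,0,4]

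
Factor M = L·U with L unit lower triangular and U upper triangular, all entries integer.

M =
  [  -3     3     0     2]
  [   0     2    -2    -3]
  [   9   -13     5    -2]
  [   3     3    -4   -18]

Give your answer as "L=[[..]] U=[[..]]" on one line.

  R1 -= 0·R0 → [0,2,-2,-3]
  R2 -= -3·R0 → [0,-4,5,4]
  R3 -= -1·R0 → [0,6,-4,-16]
  R2 -= -2·R1 → [0,0,1,-2]
  R3 -= 3·R1 → [0,0,2,-7]
  R3 -= 2·R2 → [0,0,0,-3]

L=[[1,0,0,0],[0,1,0,0],[-3,-2,1,0],[-1,3,2,1]] U=[[-3,3,0,2],[0,2,-2,-3],[0,0,1,-2],[0,0,0,-3]]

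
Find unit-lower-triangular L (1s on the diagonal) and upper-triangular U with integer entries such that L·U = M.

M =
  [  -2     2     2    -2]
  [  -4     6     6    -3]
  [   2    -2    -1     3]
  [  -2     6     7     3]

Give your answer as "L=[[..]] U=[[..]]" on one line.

  r1 -= 2·r0 → [0,2,2,1]
  r2 -= -1·r0 → [0,0,1,1]
  r3 -= 1·r0 → [0,4,5,5]
  r2 -= 0·r1 → [0,0,1,1]
  r3 -= 2·r1 → [0,0,1,3]
  r3 -= 1·r2 → [0,0,0,2]

L=[[1,0,0,0],[2,1,0,0],[-1,0,1,0],[1,2,1,1]] U=[[-2,2,2,-2],[0,2,2,1],[0,0,1,1],[0,0,0,2]]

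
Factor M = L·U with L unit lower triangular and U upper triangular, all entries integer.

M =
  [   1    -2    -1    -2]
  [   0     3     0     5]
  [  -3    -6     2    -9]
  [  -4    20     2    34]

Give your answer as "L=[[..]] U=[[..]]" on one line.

L=[[1,0,0,0],[0,1,0,0],[-3,-4,1,0],[-4,4,2,1]] U=[[1,-2,-1,-2],[0,3,0,5],[0,0,-1,5],[0,0,0,-4]]

  R1 -= 0·R0 → [0,3,0,5]
  R2 -= -3·R0 → [0,-12,-1,-15]
  R3 -= -4·R0 → [0,12,-2,26]
  R2 -= -4·R1 → [0,0,-1,5]
  R3 -= 4·R1 → [0,0,-2,6]
  R3 -= 2·R2 → [0,0,0,-4]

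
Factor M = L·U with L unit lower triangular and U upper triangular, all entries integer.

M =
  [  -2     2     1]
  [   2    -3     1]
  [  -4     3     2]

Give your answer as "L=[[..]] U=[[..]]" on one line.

  row1 -= -1·row0 → [0,-1,2]
  row2 -= 2·row0 → [0,-1,0]
  row2 -= 1·row1 → [0,0,-2]

L=[[1,0,0],[-1,1,0],[2,1,1]] U=[[-2,2,1],[0,-1,2],[0,0,-2]]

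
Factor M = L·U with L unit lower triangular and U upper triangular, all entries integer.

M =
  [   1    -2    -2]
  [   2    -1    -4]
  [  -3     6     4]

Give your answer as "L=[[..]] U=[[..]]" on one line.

L=[[1,0,0],[2,1,0],[-3,0,1]] U=[[1,-2,-2],[0,3,0],[0,0,-2]]

  R1 -= 2·R0 → [0,3,0]
  R2 -= -3·R0 → [0,0,-2]
  R2 -= 0·R1 → [0,0,-2]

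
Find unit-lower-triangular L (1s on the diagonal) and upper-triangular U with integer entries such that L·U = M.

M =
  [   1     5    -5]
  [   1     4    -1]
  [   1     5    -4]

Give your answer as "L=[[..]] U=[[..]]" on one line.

  R1 -= 1·R0 → [0,-1,4]
  R2 -= 1·R0 → [0,0,1]
  R2 -= 0·R1 → [0,0,1]

L=[[1,0,0],[1,1,0],[1,0,1]] U=[[1,5,-5],[0,-1,4],[0,0,1]]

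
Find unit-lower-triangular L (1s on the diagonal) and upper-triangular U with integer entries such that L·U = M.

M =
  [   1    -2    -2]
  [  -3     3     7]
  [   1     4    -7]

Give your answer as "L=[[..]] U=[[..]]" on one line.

L=[[1,0,0],[-3,1,0],[1,-2,1]] U=[[1,-2,-2],[0,-3,1],[0,0,-3]]

  R1 -= -3·R0 → [0,-3,1]
  R2 -= 1·R0 → [0,6,-5]
  R2 -= -2·R1 → [0,0,-3]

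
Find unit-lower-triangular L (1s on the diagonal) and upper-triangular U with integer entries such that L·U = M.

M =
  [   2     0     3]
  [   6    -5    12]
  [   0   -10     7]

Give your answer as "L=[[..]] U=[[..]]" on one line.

L=[[1,0,0],[3,1,0],[0,2,1]] U=[[2,0,3],[0,-5,3],[0,0,1]]

  row1 -= 3·row0 → [0,-5,3]
  row2 -= 0·row0 → [0,-10,7]
  row2 -= 2·row1 → [0,0,1]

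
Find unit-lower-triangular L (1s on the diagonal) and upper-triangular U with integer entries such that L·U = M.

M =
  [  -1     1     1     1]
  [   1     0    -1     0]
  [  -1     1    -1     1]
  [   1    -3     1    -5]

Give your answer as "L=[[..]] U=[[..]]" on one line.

  R1 -= -1·R0 → [0,1,0,1]
  R2 -= 1·R0 → [0,0,-2,0]
  R3 -= -1·R0 → [0,-2,2,-4]
  R2 -= 0·R1 → [0,0,-2,0]
  R3 -= -2·R1 → [0,0,2,-2]
  R3 -= -1·R2 → [0,0,0,-2]

L=[[1,0,0,0],[-1,1,0,0],[1,0,1,0],[-1,-2,-1,1]] U=[[-1,1,1,1],[0,1,0,1],[0,0,-2,0],[0,0,0,-2]]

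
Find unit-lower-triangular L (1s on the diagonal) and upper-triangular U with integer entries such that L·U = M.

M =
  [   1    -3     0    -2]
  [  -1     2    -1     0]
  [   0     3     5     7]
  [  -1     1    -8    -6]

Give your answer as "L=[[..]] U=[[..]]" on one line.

L=[[1,0,0,0],[-1,1,0,0],[0,-3,1,0],[-1,2,-3,1]] U=[[1,-3,0,-2],[0,-1,-1,-2],[0,0,2,1],[0,0,0,-1]]

  r1 -= -1·r0 → [0,-1,-1,-2]
  r2 -= 0·r0 → [0,3,5,7]
  r3 -= -1·r0 → [0,-2,-8,-8]
  r2 -= -3·r1 → [0,0,2,1]
  r3 -= 2·r1 → [0,0,-6,-4]
  r3 -= -3·r2 → [0,0,0,-1]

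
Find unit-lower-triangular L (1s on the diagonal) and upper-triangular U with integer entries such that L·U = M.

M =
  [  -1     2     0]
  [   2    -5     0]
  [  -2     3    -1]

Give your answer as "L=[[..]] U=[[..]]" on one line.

L=[[1,0,0],[-2,1,0],[2,1,1]] U=[[-1,2,0],[0,-1,0],[0,0,-1]]

  row1 -= -2·row0 → [0,-1,0]
  row2 -= 2·row0 → [0,-1,-1]
  row2 -= 1·row1 → [0,0,-1]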